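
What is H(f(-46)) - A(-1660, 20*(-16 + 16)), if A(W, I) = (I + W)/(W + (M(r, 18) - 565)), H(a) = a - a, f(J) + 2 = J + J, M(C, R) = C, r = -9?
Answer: -830/1117 ≈ -0.74306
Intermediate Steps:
f(J) = -2 + 2*J (f(J) = -2 + (J + J) = -2 + 2*J)
H(a) = 0
A(W, I) = (I + W)/(-574 + W) (A(W, I) = (I + W)/(W + (-9 - 565)) = (I + W)/(W - 574) = (I + W)/(-574 + W))
H(f(-46)) - A(-1660, 20*(-16 + 16)) = 0 - (20*(-16 + 16) - 1660)/(-574 - 1660) = 0 - (20*0 - 1660)/(-2234) = 0 - (-1)*(0 - 1660)/2234 = 0 - (-1)*(-1660)/2234 = 0 - 1*830/1117 = 0 - 830/1117 = -830/1117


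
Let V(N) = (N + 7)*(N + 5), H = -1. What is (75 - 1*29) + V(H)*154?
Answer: 3742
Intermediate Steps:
V(N) = (5 + N)*(7 + N) (V(N) = (7 + N)*(5 + N) = (5 + N)*(7 + N))
(75 - 1*29) + V(H)*154 = (75 - 1*29) + (35 + (-1)² + 12*(-1))*154 = (75 - 29) + (35 + 1 - 12)*154 = 46 + 24*154 = 46 + 3696 = 3742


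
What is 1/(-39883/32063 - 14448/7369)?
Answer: -236272247/757144051 ≈ -0.31206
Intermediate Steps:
1/(-39883/32063 - 14448/7369) = 1/(-757144051/236272247) = -236272247/757144051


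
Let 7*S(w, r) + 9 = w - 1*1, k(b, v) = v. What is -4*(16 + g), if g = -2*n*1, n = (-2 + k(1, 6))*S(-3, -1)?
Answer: -864/7 ≈ -123.43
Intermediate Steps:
S(w, r) = -10/7 + w/7 (S(w, r) = -9/7 + (w - 1*1)/7 = -9/7 + (w - 1)/7 = -9/7 + (-1 + w)/7 = -9/7 + (-1/7 + w/7) = -10/7 + w/7)
n = -52/7 (n = (-2 + 6)*(-10/7 + (1/7)*(-3)) = 4*(-10/7 - 3/7) = 4*(-13/7) = -52/7 ≈ -7.4286)
g = 104/7 (g = -2*(-52/7)*1 = (104/7)*1 = 104/7 ≈ 14.857)
-4*(16 + g) = -4*(16 + 104/7) = -4*216/7 = -864/7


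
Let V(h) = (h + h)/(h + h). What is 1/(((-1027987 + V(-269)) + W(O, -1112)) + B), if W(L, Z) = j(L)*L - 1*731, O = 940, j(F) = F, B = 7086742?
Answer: 1/6941625 ≈ 1.4406e-7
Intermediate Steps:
V(h) = 1 (V(h) = (2*h)/((2*h)) = (2*h)*(1/(2*h)) = 1)
W(L, Z) = -731 + L² (W(L, Z) = L*L - 1*731 = L² - 731 = -731 + L²)
1/(((-1027987 + V(-269)) + W(O, -1112)) + B) = 1/(((-1027987 + 1) + (-731 + 940²)) + 7086742) = 1/((-1027986 + (-731 + 883600)) + 7086742) = 1/((-1027986 + 882869) + 7086742) = 1/(-145117 + 7086742) = 1/6941625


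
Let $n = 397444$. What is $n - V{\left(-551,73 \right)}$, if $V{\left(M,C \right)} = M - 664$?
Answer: $398659$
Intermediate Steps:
$V{\left(M,C \right)} = -664 + M$
$n - V{\left(-551,73 \right)} = 397444 - \left(-664 - 551\right) = 397444 - -1215 = 397444 + 1215 = 398659$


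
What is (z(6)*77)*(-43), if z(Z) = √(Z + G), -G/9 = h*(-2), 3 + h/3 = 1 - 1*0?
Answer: -3311*I*√102 ≈ -33439.0*I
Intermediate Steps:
h = -6 (h = -9 + 3*(1 - 1*0) = -9 + 3*(1 + 0) = -9 + 3*1 = -9 + 3 = -6)
G = -108 (G = -(-54)*(-2) = -9*12 = -108)
z(Z) = √(-108 + Z) (z(Z) = √(Z - 108) = √(-108 + Z))
(z(6)*77)*(-43) = (√(-108 + 6)*77)*(-43) = (√(-102)*77)*(-43) = ((I*√102)*77)*(-43) = (77*I*√102)*(-43) = -3311*I*√102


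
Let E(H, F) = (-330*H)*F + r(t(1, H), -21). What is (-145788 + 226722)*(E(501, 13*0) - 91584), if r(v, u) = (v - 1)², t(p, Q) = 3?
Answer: -7411935720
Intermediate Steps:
r(v, u) = (-1 + v)²
E(H, F) = 4 - 330*F*H (E(H, F) = (-330*H)*F + (-1 + 3)² = -330*F*H + 2² = -330*F*H + 4 = 4 - 330*F*H)
(-145788 + 226722)*(E(501, 13*0) - 91584) = (-145788 + 226722)*((4 - 330*13*0*501) - 91584) = 80934*((4 - 330*0*501) - 91584) = 80934*((4 + 0) - 91584) = 80934*(4 - 91584) = 80934*(-91580) = -7411935720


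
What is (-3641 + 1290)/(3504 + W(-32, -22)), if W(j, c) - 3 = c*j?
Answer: -2351/4211 ≈ -0.55830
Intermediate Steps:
W(j, c) = 3 + c*j
(-3641 + 1290)/(3504 + W(-32, -22)) = (-3641 + 1290)/(3504 + (3 - 22*(-32))) = -2351/(3504 + (3 + 704)) = -2351/(3504 + 707) = -2351/4211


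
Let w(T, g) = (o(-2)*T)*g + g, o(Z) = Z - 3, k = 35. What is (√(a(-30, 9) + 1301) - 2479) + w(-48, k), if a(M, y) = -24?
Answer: 5956 + √1277 ≈ 5991.7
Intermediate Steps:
o(Z) = -3 + Z
w(T, g) = g - 5*T*g (w(T, g) = ((-3 - 2)*T)*g + g = (-5*T)*g + g = -5*T*g + g = g - 5*T*g)
(√(a(-30, 9) + 1301) - 2479) + w(-48, k) = (√(-24 + 1301) - 2479) + 35*(1 - 5*(-48)) = (√1277 - 2479) + 35*(1 + 240) = (-2479 + √1277) + 35*241 = (-2479 + √1277) + 8435 = 5956 + √1277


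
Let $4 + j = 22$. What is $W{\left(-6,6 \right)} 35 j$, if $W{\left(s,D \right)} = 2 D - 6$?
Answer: $3780$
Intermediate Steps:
$j = 18$ ($j = -4 + 22 = 18$)
$W{\left(s,D \right)} = -6 + 2 D$
$W{\left(-6,6 \right)} 35 j = \left(-6 + 2 \cdot 6\right) 35 \cdot 18 = \left(-6 + 12\right) 35 \cdot 18 = 6 \cdot 35 \cdot 18 = 210 \cdot 18 = 3780$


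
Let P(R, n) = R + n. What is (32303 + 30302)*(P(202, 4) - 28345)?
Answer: -1761642095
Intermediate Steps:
(32303 + 30302)*(P(202, 4) - 28345) = (32303 + 30302)*((202 + 4) - 28345) = 62605*(206 - 28345) = 62605*(-28139) = -1761642095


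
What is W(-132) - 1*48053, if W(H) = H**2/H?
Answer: -48185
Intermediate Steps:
W(H) = H
W(-132) - 1*48053 = -132 - 1*48053 = -132 - 48053 = -48185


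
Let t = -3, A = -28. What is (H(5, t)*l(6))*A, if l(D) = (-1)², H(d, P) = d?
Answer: -140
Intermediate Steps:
l(D) = 1
(H(5, t)*l(6))*A = (5*1)*(-28) = 5*(-28) = -140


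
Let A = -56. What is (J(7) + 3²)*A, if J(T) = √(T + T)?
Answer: -504 - 56*√14 ≈ -713.53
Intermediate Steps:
J(T) = √2*√T (J(T) = √(2*T) = √2*√T)
(J(7) + 3²)*A = (√2*√7 + 3²)*(-56) = (√14 + 9)*(-56) = (9 + √14)*(-56) = -504 - 56*√14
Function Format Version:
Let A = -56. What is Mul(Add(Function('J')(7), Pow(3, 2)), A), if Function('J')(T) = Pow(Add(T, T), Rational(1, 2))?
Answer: Add(-504, Mul(-56, Pow(14, Rational(1, 2)))) ≈ -713.53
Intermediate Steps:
Function('J')(T) = Mul(Pow(2, Rational(1, 2)), Pow(T, Rational(1, 2))) (Function('J')(T) = Pow(Mul(2, T), Rational(1, 2)) = Mul(Pow(2, Rational(1, 2)), Pow(T, Rational(1, 2))))
Mul(Add(Function('J')(7), Pow(3, 2)), A) = Mul(Add(Mul(Pow(2, Rational(1, 2)), Pow(7, Rational(1, 2))), Pow(3, 2)), -56) = Mul(Add(Pow(14, Rational(1, 2)), 9), -56) = Mul(Add(9, Pow(14, Rational(1, 2))), -56) = Add(-504, Mul(-56, Pow(14, Rational(1, 2))))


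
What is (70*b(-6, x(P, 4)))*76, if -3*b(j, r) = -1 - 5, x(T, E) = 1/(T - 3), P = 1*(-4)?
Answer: 10640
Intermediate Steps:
P = -4
x(T, E) = 1/(-3 + T)
b(j, r) = 2 (b(j, r) = -(-1 - 5)/3 = -⅓*(-6) = 2)
(70*b(-6, x(P, 4)))*76 = (70*2)*76 = 140*76 = 10640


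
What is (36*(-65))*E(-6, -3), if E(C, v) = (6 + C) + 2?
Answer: -4680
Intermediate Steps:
E(C, v) = 8 + C
(36*(-65))*E(-6, -3) = (36*(-65))*(8 - 6) = -2340*2 = -4680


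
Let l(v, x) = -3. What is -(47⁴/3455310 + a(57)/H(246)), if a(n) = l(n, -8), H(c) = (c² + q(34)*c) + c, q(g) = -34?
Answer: -7102087753/5029203705 ≈ -1.4122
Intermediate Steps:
H(c) = c² - 33*c (H(c) = (c² - 34*c) + c = c² - 33*c)
a(n) = -3
-(47⁴/3455310 + a(57)/H(246)) = -(47⁴/3455310 - 3*1/(246*(-33 + 246))) = -(4879681*(1/3455310) - 3/(246*213)) = -(4879681/3455310 - 3/52398) = -(4879681/3455310 - 3*1/52398) = -(4879681/3455310 - 1/17466) = -1*7102087753/5029203705 = -7102087753/5029203705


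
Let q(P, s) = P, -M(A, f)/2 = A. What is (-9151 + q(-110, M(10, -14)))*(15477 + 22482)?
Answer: -351538299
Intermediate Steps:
M(A, f) = -2*A
(-9151 + q(-110, M(10, -14)))*(15477 + 22482) = (-9151 - 110)*(15477 + 22482) = -9261*37959 = -351538299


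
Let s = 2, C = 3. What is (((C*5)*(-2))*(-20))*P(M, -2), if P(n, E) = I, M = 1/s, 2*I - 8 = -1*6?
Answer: 600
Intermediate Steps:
I = 1 (I = 4 + (-1*6)/2 = 4 + (½)*(-6) = 4 - 3 = 1)
M = ½ (M = 1/2 = ½ ≈ 0.50000)
P(n, E) = 1
(((C*5)*(-2))*(-20))*P(M, -2) = (((3*5)*(-2))*(-20))*1 = ((15*(-2))*(-20))*1 = -30*(-20)*1 = 600*1 = 600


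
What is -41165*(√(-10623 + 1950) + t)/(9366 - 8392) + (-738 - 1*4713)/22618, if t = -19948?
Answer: 9286489226143/11014966 - 288155*I*√177/974 ≈ 8.4308e+5 - 3936.0*I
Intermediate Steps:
-41165*(√(-10623 + 1950) + t)/(9366 - 8392) + (-738 - 1*4713)/22618 = -41165*(√(-10623 + 1950) - 19948)/(9366 - 8392) + (-738 - 1*4713)/22618 = -(-410579710/487 + 288155*I*√177/974) + (-738 - 4713)*(1/22618) = -(-410579710/487 + 288155*I*√177/974) - 5451*1/22618 = -(-410579710/487 + 288155*I*√177/974) - 5451/22618 = -41165*(-9974/487 + 7*I*√177/974) - 5451/22618 = (410579710/487 - 288155*I*√177/974) - 5451/22618 = 9286489226143/11014966 - 288155*I*√177/974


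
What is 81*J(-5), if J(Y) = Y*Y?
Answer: 2025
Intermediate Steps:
J(Y) = Y²
81*J(-5) = 81*(-5)² = 81*25 = 2025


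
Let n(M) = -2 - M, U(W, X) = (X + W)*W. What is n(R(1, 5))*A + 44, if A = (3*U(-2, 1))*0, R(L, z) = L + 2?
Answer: 44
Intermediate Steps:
U(W, X) = W*(W + X) (U(W, X) = (W + X)*W = W*(W + X))
R(L, z) = 2 + L
A = 0 (A = (3*(-2*(-2 + 1)))*0 = (3*(-2*(-1)))*0 = (3*2)*0 = 6*0 = 0)
n(R(1, 5))*A + 44 = (-2 - (2 + 1))*0 + 44 = (-2 - 1*3)*0 + 44 = (-2 - 3)*0 + 44 = -5*0 + 44 = 0 + 44 = 44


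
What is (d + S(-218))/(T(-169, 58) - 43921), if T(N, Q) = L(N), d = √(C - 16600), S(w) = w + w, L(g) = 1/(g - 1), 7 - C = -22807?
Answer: 74120/7466571 - 170*√6214/7466571 ≈ 0.0081321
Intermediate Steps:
C = 22814 (C = 7 - 1*(-22807) = 7 + 22807 = 22814)
L(g) = 1/(-1 + g)
S(w) = 2*w
d = √6214 (d = √(22814 - 16600) = √6214 ≈ 78.829)
T(N, Q) = 1/(-1 + N)
(d + S(-218))/(T(-169, 58) - 43921) = (√6214 + 2*(-218))/(1/(-1 - 169) - 43921) = (√6214 - 436)/(1/(-170) - 43921) = (-436 + √6214)/(-1/170 - 43921) = (-436 + √6214)/(-7466571/170) = (-436 + √6214)*(-170/7466571) = 74120/7466571 - 170*√6214/7466571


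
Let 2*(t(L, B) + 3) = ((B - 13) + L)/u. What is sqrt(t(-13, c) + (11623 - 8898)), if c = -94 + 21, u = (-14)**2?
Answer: 5*sqrt(85354)/28 ≈ 52.170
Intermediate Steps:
u = 196
c = -73
t(L, B) = -1189/392 + B/392 + L/392 (t(L, B) = -3 + (((B - 13) + L)/196)/2 = -3 + (((-13 + B) + L)*(1/196))/2 = -3 + ((-13 + B + L)*(1/196))/2 = -3 + (-13/196 + B/196 + L/196)/2 = -3 + (-13/392 + B/392 + L/392) = -1189/392 + B/392 + L/392)
sqrt(t(-13, c) + (11623 - 8898)) = sqrt((-1189/392 + (1/392)*(-73) + (1/392)*(-13)) + (11623 - 8898)) = sqrt((-1189/392 - 73/392 - 13/392) + 2725) = sqrt(-1275/392 + 2725) = sqrt(1066925/392) = 5*sqrt(85354)/28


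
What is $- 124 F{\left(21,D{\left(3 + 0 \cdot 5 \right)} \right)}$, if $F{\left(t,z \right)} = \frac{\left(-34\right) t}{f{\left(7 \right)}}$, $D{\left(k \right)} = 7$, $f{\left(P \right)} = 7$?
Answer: $12648$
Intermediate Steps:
$F{\left(t,z \right)} = - \frac{34 t}{7}$ ($F{\left(t,z \right)} = \frac{\left(-34\right) t}{7} = - 34 t \frac{1}{7} = - \frac{34 t}{7}$)
$- 124 F{\left(21,D{\left(3 + 0 \cdot 5 \right)} \right)} = - 124 \left(\left(- \frac{34}{7}\right) 21\right) = \left(-124\right) \left(-102\right) = 12648$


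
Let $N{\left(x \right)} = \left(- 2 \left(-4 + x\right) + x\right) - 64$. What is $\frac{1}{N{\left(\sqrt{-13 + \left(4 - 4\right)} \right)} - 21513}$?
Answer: $\frac{i}{\sqrt{13} - 21569 i} \approx -4.6363 \cdot 10^{-5} + 7.7502 \cdot 10^{-9} i$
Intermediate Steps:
$N{\left(x \right)} = -56 - x$ ($N{\left(x \right)} = \left(\left(8 - 2 x\right) + x\right) - 64 = \left(8 - x\right) - 64 = -56 - x$)
$\frac{1}{N{\left(\sqrt{-13 + \left(4 - 4\right)} \right)} - 21513} = \frac{1}{\left(-56 - \sqrt{-13 + \left(4 - 4\right)}\right) - 21513} = \frac{1}{\left(-56 - \sqrt{-13 + 0}\right) - 21513} = \frac{1}{\left(-56 - \sqrt{-13}\right) - 21513} = \frac{1}{\left(-56 - i \sqrt{13}\right) - 21513} = \frac{1}{-21569 - i \sqrt{13}}$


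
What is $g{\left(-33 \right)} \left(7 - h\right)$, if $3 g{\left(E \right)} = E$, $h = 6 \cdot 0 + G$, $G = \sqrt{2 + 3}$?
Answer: $-77 + 11 \sqrt{5} \approx -52.403$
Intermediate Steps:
$G = \sqrt{5} \approx 2.2361$
$h = \sqrt{5}$ ($h = 6 \cdot 0 + \sqrt{5} = 0 + \sqrt{5} = \sqrt{5} \approx 2.2361$)
$g{\left(E \right)} = \frac{E}{3}$
$g{\left(-33 \right)} \left(7 - h\right) = \frac{1}{3} \left(-33\right) \left(7 - \sqrt{5}\right) = - 11 \left(7 - \sqrt{5}\right) = -77 + 11 \sqrt{5}$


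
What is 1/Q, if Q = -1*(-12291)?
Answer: 1/12291 ≈ 8.1360e-5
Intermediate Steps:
Q = 12291
1/Q = 1/12291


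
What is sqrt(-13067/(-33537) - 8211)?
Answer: 2*I*sqrt(2308680707970)/33537 ≈ 90.612*I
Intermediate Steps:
sqrt(-13067/(-33537) - 8211) = sqrt(-13067*(-1/33537) - 8211) = sqrt(13067/33537 - 8211) = sqrt(-275359240/33537) = 2*I*sqrt(2308680707970)/33537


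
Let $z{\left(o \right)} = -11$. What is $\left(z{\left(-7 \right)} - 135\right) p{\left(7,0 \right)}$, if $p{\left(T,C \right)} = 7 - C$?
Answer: $-1022$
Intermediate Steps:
$\left(z{\left(-7 \right)} - 135\right) p{\left(7,0 \right)} = \left(-11 - 135\right) \left(7 - 0\right) = - 146 \left(7 + 0\right) = \left(-146\right) 7 = -1022$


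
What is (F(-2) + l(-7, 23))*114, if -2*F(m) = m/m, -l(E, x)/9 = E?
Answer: 7125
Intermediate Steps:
l(E, x) = -9*E
F(m) = -½ (F(m) = -m/(2*m) = -½*1 = -½)
(F(-2) + l(-7, 23))*114 = (-½ - 9*(-7))*114 = (-½ + 63)*114 = (125/2)*114 = 7125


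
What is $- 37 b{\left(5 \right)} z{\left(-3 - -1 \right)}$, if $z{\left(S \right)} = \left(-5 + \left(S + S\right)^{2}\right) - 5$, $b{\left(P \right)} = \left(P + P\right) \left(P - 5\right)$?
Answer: $0$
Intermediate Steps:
$b{\left(P \right)} = 2 P \left(-5 + P\right)$
$z{\left(S \right)} = -10 + 4 S^{2}$ ($z{\left(S \right)} = \left(-5 + \left(2 S\right)^{2}\right) - 5 = \left(-5 + 4 S^{2}\right) - 5 = -10 + 4 S^{2}$)
$- 37 b{\left(5 \right)} z{\left(-3 - -1 \right)} = - 37 \cdot 2 \cdot 5 \left(-5 + 5\right) \left(-10 + 4 \left(-3 - -1\right)^{2}\right) = - 37 \cdot 2 \cdot 5 \cdot 0 \left(-10 + 4 \left(-3 + 1\right)^{2}\right) = \left(-37\right) 0 \left(-10 + 4 \left(-2\right)^{2}\right) = 0 \left(-10 + 4 \cdot 4\right) = 0 \left(-10 + 16\right) = 0 \cdot 6 = 0$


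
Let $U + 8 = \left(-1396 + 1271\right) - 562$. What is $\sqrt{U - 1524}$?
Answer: $i \sqrt{2219} \approx 47.106 i$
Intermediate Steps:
$U = -695$ ($U = -8 + \left(\left(-1396 + 1271\right) - 562\right) = -8 - 687 = -695$)
$\sqrt{U - 1524} = \sqrt{-695 - 1524} = \sqrt{-2219} = i \sqrt{2219}$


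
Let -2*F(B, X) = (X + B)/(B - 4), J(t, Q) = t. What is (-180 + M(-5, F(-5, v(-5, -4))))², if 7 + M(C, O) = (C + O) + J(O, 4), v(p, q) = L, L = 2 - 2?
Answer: 3003289/81 ≈ 37078.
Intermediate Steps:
L = 0
v(p, q) = 0
F(B, X) = -(B + X)/(2*(-4 + B)) (F(B, X) = -(X + B)/(2*(B - 4)) = -(B + X)/(2*(-4 + B)))
M(C, O) = -7 + C + 2*O (M(C, O) = -7 + ((C + O) + O) = -7 + (C + 2*O) = -7 + C + 2*O)
(-180 + M(-5, F(-5, v(-5, -4))))² = (-180 + (-7 - 5 + 2*((-1*(-5) - 1*0)/(2*(-4 - 5)))))² = (-180 + (-7 - 5 + 2*((½)*(5 + 0)/(-9))))² = (-180 + (-7 - 5 + 2*((½)*(-⅑)*5)))² = (-180 + (-7 - 5 + 2*(-5/18)))² = (-180 + (-7 - 5 - 5/9))² = (-180 - 113/9)² = (-1733/9)² = 3003289/81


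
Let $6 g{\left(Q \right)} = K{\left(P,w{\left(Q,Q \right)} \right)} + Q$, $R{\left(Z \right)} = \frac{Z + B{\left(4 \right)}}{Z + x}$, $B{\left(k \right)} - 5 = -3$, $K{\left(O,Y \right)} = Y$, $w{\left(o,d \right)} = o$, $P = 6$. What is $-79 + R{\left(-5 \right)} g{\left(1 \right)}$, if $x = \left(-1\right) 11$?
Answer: $- \frac{1263}{16} \approx -78.938$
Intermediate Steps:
$B{\left(k \right)} = 2$ ($B{\left(k \right)} = 5 - 3 = 2$)
$x = -11$
$R{\left(Z \right)} = \frac{2 + Z}{-11 + Z}$ ($R{\left(Z \right)} = \frac{Z + 2}{Z - 11} = \frac{2 + Z}{-11 + Z}$)
$g{\left(Q \right)} = \frac{Q}{3}$ ($g{\left(Q \right)} = \frac{Q + Q}{6} = \frac{2 Q}{6} = \frac{Q}{3}$)
$-79 + R{\left(-5 \right)} g{\left(1 \right)} = -79 + \frac{2 - 5}{-11 - 5} \cdot \frac{1}{3} \cdot 1 = -79 + \frac{1}{-16} \left(-3\right) \frac{1}{3} = -79 + \left(- \frac{1}{16}\right) \left(-3\right) \frac{1}{3} = -79 + \frac{3}{16} \cdot \frac{1}{3} = -79 + \frac{1}{16} = - \frac{1263}{16}$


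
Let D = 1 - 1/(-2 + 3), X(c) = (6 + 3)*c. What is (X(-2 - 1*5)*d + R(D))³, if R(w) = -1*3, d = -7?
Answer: 84027672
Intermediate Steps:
X(c) = 9*c
D = 0 (D = 1 - 1/1 = 1 - 1*1 = 1 - 1 = 0)
R(w) = -3
(X(-2 - 1*5)*d + R(D))³ = ((9*(-2 - 1*5))*(-7) - 3)³ = ((9*(-2 - 5))*(-7) - 3)³ = ((9*(-7))*(-7) - 3)³ = (-63*(-7) - 3)³ = (441 - 3)³ = 438³ = 84027672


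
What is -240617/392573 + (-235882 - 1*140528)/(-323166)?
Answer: 11668194918/21144374353 ≈ 0.55183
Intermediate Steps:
-240617/392573 + (-235882 - 1*140528)/(-323166) = -240617*1/392573 + (-235882 - 140528)*(-1/323166) = -240617/392573 - 376410*(-1/323166) = -240617/392573 + 62735/53861 = 11668194918/21144374353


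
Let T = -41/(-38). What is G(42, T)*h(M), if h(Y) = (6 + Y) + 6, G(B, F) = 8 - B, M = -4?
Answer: -272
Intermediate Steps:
T = 41/38 (T = -41*(-1/38) = 41/38 ≈ 1.0789)
h(Y) = 12 + Y
G(42, T)*h(M) = (8 - 1*42)*(12 - 4) = (8 - 42)*8 = -34*8 = -272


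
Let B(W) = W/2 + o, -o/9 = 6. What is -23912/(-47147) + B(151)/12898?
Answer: 618861273/1216204012 ≈ 0.50885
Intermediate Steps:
o = -54 (o = -9*6 = -54)
B(W) = -54 + W/2 (B(W) = W/2 - 54 = -54 + W/2)
-23912/(-47147) + B(151)/12898 = -23912/(-47147) + (-54 + (1/2)*151)/12898 = -23912*(-1/47147) + (-54 + 151/2)*(1/12898) = 23912/47147 + (43/2)*(1/12898) = 23912/47147 + 43/25796 = 618861273/1216204012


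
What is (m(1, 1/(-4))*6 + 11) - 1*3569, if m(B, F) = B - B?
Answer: -3558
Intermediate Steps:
m(B, F) = 0
(m(1, 1/(-4))*6 + 11) - 1*3569 = (0*6 + 11) - 1*3569 = (0 + 11) - 3569 = 11 - 3569 = -3558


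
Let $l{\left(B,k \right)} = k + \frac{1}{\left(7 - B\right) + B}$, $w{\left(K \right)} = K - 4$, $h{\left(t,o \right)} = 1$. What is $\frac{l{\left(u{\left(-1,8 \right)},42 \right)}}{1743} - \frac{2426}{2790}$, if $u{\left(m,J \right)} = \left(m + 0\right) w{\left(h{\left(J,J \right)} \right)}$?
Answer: $- \frac{4796096}{5673465} \approx -0.84536$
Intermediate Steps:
$w{\left(K \right)} = -4 + K$ ($w{\left(K \right)} = K - 4 = -4 + K$)
$u{\left(m,J \right)} = - 3 m$ ($u{\left(m,J \right)} = \left(m + 0\right) \left(-4 + 1\right) = m \left(-3\right) = - 3 m$)
$l{\left(B,k \right)} = \frac{1}{7} + k$ ($l{\left(B,k \right)} = k + \frac{1}{7} = \frac{1}{7} + k$)
$\frac{l{\left(u{\left(-1,8 \right)},42 \right)}}{1743} - \frac{2426}{2790} = \frac{\frac{1}{7} + 42}{1743} - \frac{2426}{2790} = \frac{295}{7} \cdot \frac{1}{1743} - \frac{1213}{1395} = \frac{295}{12201} - \frac{1213}{1395} = - \frac{4796096}{5673465}$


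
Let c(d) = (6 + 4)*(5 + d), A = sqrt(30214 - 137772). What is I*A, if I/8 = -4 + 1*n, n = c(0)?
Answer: 368*I*sqrt(107558) ≈ 1.2069e+5*I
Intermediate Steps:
A = I*sqrt(107558) (A = sqrt(-107558) = I*sqrt(107558) ≈ 327.96*I)
c(d) = 50 + 10*d (c(d) = 10*(5 + d) = 50 + 10*d)
n = 50 (n = 50 + 10*0 = 50 + 0 = 50)
I = 368 (I = 8*(-4 + 1*50) = 8*(-4 + 50) = 8*46 = 368)
I*A = 368*(I*sqrt(107558)) = 368*I*sqrt(107558)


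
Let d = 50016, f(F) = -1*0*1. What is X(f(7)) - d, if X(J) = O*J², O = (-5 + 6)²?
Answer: -50016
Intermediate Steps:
f(F) = 0 (f(F) = 0*1 = 0)
O = 1 (O = 1² = 1)
X(J) = J² (X(J) = 1*J² = J²)
X(f(7)) - d = 0² - 1*50016 = 0 - 50016 = -50016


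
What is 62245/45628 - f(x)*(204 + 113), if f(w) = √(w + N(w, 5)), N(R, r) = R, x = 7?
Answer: 62245/45628 - 317*√14 ≈ -1184.7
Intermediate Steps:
f(w) = √2*√w (f(w) = √(w + w) = √(2*w) = √2*√w)
62245/45628 - f(x)*(204 + 113) = 62245/45628 - √2*√7*(204 + 113) = 62245*(1/45628) - √14*317 = 62245/45628 - 317*√14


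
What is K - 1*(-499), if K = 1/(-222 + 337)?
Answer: 57386/115 ≈ 499.01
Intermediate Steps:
K = 1/115 ≈ 0.0086956
K - 1*(-499) = 1/115 - 1*(-499) = 1/115 + 499 = 57386/115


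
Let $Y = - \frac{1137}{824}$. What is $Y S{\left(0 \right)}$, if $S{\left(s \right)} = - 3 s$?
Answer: $0$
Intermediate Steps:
$Y = - \frac{1137}{824}$ ($Y = \left(-1137\right) \frac{1}{824} = - \frac{1137}{824} \approx -1.3799$)
$Y S{\left(0 \right)} = - \frac{1137 \left(\left(-3\right) 0\right)}{824} = \left(- \frac{1137}{824}\right) 0 = 0$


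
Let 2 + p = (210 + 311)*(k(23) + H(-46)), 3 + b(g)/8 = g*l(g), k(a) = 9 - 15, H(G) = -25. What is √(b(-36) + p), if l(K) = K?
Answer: I*√5809 ≈ 76.217*I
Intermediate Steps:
k(a) = -6
b(g) = -24 + 8*g² (b(g) = -24 + 8*(g*g) = -24 + 8*g²)
p = -16153 (p = -2 + (210 + 311)*(-6 - 25) = -2 + 521*(-31) = -2 - 16151 = -16153)
√(b(-36) + p) = √((-24 + 8*(-36)²) - 16153) = √((-24 + 8*1296) - 16153) = √((-24 + 10368) - 16153) = √(10344 - 16153) = √(-5809) = I*√5809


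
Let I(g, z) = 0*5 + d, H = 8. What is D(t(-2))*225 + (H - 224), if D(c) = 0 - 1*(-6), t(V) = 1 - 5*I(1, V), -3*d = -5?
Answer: 1134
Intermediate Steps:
d = 5/3 (d = -⅓*(-5) = 5/3 ≈ 1.6667)
I(g, z) = 5/3 (I(g, z) = 0*5 + 5/3 = 0 + 5/3 = 5/3)
t(V) = -22/3 (t(V) = 1 - 5*5/3 = 1 - 25/3 = -22/3)
D(c) = 6 (D(c) = 0 + 6 = 6)
D(t(-2))*225 + (H - 224) = 6*225 + (8 - 224) = 1350 - 216 = 1134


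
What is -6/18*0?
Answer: 0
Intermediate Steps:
-6/18*0 = -6*1/18*0 = -⅓*0 = 0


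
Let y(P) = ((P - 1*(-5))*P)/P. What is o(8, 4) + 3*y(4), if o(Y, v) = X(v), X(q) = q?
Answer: 31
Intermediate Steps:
o(Y, v) = v
y(P) = 5 + P (y(P) = ((P + 5)*P)/P = ((5 + P)*P)/P = (P*(5 + P))/P = 5 + P)
o(8, 4) + 3*y(4) = 4 + 3*(5 + 4) = 4 + 3*9 = 4 + 27 = 31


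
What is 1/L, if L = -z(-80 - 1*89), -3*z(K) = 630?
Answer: 1/210 ≈ 0.0047619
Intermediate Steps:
z(K) = -210 (z(K) = -1/3*630 = -210)
L = 210 (L = -1*(-210) = 210)
1/L = 1/210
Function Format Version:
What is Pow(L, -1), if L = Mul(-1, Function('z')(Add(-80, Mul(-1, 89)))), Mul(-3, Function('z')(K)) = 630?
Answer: Rational(1, 210) ≈ 0.0047619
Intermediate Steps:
Function('z')(K) = -210 (Function('z')(K) = Mul(Rational(-1, 3), 630) = -210)
L = 210 (L = Mul(-1, -210) = 210)
Pow(L, -1) = Pow(210, -1) = Rational(1, 210)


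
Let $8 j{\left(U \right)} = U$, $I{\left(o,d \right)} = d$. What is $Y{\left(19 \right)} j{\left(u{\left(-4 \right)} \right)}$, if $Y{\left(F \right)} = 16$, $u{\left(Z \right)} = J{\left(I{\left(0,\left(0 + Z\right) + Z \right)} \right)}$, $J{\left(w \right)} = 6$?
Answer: $12$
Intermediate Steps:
$u{\left(Z \right)} = 6$
$j{\left(U \right)} = \frac{U}{8}$
$Y{\left(19 \right)} j{\left(u{\left(-4 \right)} \right)} = 16 \cdot \frac{1}{8} \cdot 6 = 16 \cdot \frac{3}{4} = 12$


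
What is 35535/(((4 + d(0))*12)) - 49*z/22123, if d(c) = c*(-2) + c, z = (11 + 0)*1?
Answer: 262038311/353968 ≈ 740.29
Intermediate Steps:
z = 11 (z = 11*1 = 11)
d(c) = -c (d(c) = -2*c + c = -c)
35535/(((4 + d(0))*12)) - 49*z/22123 = 35535/(((4 - 1*0)*12)) - 49*11/22123 = 35535/(((4 + 0)*12)) - 539*1/22123 = 35535/((4*12)) - 539/22123 = 35535/48 - 539/22123 = 35535*(1/48) - 539/22123 = 11845/16 - 539/22123 = 262038311/353968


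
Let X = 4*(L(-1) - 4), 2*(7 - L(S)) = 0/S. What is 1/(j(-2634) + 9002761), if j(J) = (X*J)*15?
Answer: 1/8528641 ≈ 1.1725e-7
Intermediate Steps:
L(S) = 7 (L(S) = 7 - 0/S = 7 - 1/2*0 = 7 + 0 = 7)
X = 12 (X = 4*(7 - 4) = 4*3 = 12)
j(J) = 180*J (j(J) = (12*J)*15 = 180*J)
1/(j(-2634) + 9002761) = 1/(180*(-2634) + 9002761) = 1/(-474120 + 9002761) = 1/8528641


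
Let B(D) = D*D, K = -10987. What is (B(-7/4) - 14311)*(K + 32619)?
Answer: -309509304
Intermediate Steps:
B(D) = D²
(B(-7/4) - 14311)*(K + 32619) = ((-7/4)² - 14311)*(-10987 + 32619) = ((-7/4)² - 14311)*21632 = (49/16 - 14311)*21632 = -228927/16*21632 = -309509304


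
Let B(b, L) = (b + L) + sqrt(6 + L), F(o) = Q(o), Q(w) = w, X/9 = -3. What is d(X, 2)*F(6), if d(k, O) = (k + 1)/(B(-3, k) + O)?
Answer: 624/115 + 156*I*sqrt(21)/805 ≈ 5.4261 + 0.88805*I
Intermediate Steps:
X = -27 (X = 9*(-3) = -27)
F(o) = o
B(b, L) = L + b + sqrt(6 + L) (B(b, L) = (L + b) + sqrt(6 + L) = L + b + sqrt(6 + L))
d(k, O) = (1 + k)/(-3 + O + k + sqrt(6 + k)) (d(k, O) = (k + 1)/((k - 3 + sqrt(6 + k)) + O) = (1 + k)/((-3 + k + sqrt(6 + k)) + O) = (1 + k)/(-3 + O + k + sqrt(6 + k)))
d(X, 2)*F(6) = ((1 - 27)/(-3 + 2 - 27 + sqrt(6 - 27)))*6 = (-26/(-3 + 2 - 27 + sqrt(-21)))*6 = (-26/(-3 + 2 - 27 + I*sqrt(21)))*6 = (-26/(-28 + I*sqrt(21)))*6 = -26/(-28 + I*sqrt(21))*6 = -156/(-28 + I*sqrt(21))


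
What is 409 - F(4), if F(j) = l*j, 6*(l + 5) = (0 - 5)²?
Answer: 1237/3 ≈ 412.33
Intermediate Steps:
l = -⅚ (l = -5 + (0 - 5)²/6 = -5 + (⅙)*(-5)² = -5 + (⅙)*25 = -5 + 25/6 = -⅚ ≈ -0.83333)
F(j) = -5*j/6
409 - F(4) = 409 - (-5)*4/6 = 409 - 1*(-10/3) = 409 + 10/3 = 1237/3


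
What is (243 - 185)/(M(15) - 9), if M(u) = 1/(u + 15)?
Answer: -1740/269 ≈ -6.4684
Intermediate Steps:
M(u) = 1/(15 + u)
(243 - 185)/(M(15) - 9) = (243 - 185)/(1/(15 + 15) - 9) = 58/(1/30 - 9) = 58/(-269/30) = 58*(-30/269) = -1740/269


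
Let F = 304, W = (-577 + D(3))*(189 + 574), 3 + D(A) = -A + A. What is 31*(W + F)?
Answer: -13709316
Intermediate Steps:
D(A) = -3 (D(A) = -3 + (-A + A) = -3 + 0 = -3)
W = -442540 (W = (-577 - 3)*(189 + 574) = -580*763 = -442540)
31*(W + F) = 31*(-442540 + 304) = 31*(-442236) = -13709316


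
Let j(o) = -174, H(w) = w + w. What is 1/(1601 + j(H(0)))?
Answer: 1/1427 ≈ 0.00070077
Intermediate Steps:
H(w) = 2*w
1/(1601 + j(H(0))) = 1/(1601 - 174) = 1/1427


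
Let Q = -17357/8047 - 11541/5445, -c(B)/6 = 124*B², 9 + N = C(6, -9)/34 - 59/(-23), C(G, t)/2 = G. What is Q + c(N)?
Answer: -61457480247537364/2232873633705 ≈ -27524.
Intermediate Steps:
C(G, t) = 2*G
N = -2378/391 (N = -9 + ((2*6)/34 - 59/(-23)) = -9 + (12*(1/34) - 59*(-1/23)) = -9 + (6/17 + 59/23) = -9 + 1141/391 = -2378/391 ≈ -6.0818)
c(B) = -744*B²
Q = -62459764/14605305 (Q = -17357*1/8047 - 11541*1/5445 = -17357/8047 - 3847/1815 = -62459764/14605305 ≈ -4.2765)
Q + c(N) = -62459764/14605305 - 744*(-2378/391)² = -62459764/14605305 - 744*5654884/152881 = -62459764/14605305 - 4207233696/152881 = -61457480247537364/2232873633705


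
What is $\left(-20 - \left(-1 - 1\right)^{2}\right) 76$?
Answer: $-1824$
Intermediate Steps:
$\left(-20 - \left(-1 - 1\right)^{2}\right) 76 = \left(-20 - \left(-2\right)^{2}\right) 76 = \left(-20 - 4\right) 76 = \left(-24\right) 76 = -1824$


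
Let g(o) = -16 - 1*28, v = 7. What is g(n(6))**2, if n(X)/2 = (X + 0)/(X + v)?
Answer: 1936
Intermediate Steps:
n(X) = 2*X/(7 + X) (n(X) = 2*((X + 0)/(X + 7)) = 2*(X/(7 + X)) = 2*X/(7 + X))
g(o) = -44 (g(o) = -16 - 28 = -44)
g(n(6))**2 = (-44)**2 = 1936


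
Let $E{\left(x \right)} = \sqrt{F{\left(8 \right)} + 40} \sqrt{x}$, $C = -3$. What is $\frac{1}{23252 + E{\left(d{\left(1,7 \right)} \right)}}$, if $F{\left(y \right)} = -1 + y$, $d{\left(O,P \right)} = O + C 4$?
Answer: $\frac{23252}{540656021} - \frac{i \sqrt{517}}{540656021} \approx 4.3007 \cdot 10^{-5} - 4.2056 \cdot 10^{-8} i$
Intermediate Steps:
$d{\left(O,P \right)} = -12 + O$ ($d{\left(O,P \right)} = O - 12 = -12 + O$)
$E{\left(x \right)} = \sqrt{47} \sqrt{x}$ ($E{\left(x \right)} = \sqrt{\left(-1 + 8\right) + 40} \sqrt{x} = \sqrt{7 + 40} \sqrt{x} = \sqrt{47} \sqrt{x}$)
$\frac{1}{23252 + E{\left(d{\left(1,7 \right)} \right)}} = \frac{1}{23252 + \sqrt{47} \sqrt{-12 + 1}} = \frac{1}{23252 + \sqrt{47} \sqrt{-11}} = \frac{1}{23252 + \sqrt{47} i \sqrt{11}} = \frac{1}{23252 + i \sqrt{517}}$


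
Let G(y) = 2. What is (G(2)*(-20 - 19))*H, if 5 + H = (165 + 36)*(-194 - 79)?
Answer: 4280484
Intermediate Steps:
H = -54878 (H = -5 + (165 + 36)*(-194 - 79) = -5 + 201*(-273) = -5 - 54873 = -54878)
(G(2)*(-20 - 19))*H = (2*(-20 - 19))*(-54878) = (2*(-39))*(-54878) = -78*(-54878) = 4280484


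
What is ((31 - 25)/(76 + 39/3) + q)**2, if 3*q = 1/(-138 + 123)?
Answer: 32761/16040025 ≈ 0.0020425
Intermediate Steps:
q = -1/45 (q = 1/(3*(-138 + 123)) = (1/3)/(-15) = (1/3)*(-1/15) = -1/45 ≈ -0.022222)
((31 - 25)/(76 + 39/3) + q)**2 = ((31 - 25)/(76 + 39/3) - 1/45)**2 = (6/(76 + 39*(1/3)) - 1/45)**2 = (6/(76 + 13) - 1/45)**2 = (6/89 - 1/45)**2 = (181/4005)**2 = 32761/16040025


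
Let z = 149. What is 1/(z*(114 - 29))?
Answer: 1/12665 ≈ 7.8958e-5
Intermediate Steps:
1/(z*(114 - 29)) = 1/(149*(114 - 29)) = 1/(149*85) = 1/12665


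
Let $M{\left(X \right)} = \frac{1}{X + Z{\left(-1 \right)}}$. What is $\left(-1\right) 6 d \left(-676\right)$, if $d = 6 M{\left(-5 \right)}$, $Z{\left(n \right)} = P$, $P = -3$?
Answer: $-3042$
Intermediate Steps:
$Z{\left(n \right)} = -3$
$M{\left(X \right)} = \frac{1}{-3 + X}$ ($M{\left(X \right)} = \frac{1}{X - 3} = \frac{1}{-3 + X}$)
$d = - \frac{3}{4}$ ($d = \frac{6}{-3 - 5} = \frac{6}{-8} = 6 \left(- \frac{1}{8}\right) = - \frac{3}{4} \approx -0.75$)
$\left(-1\right) 6 d \left(-676\right) = \left(-1\right) 6 \left(- \frac{3}{4}\right) \left(-676\right) = \left(-6\right) \left(- \frac{3}{4}\right) \left(-676\right) = \frac{9}{2} \left(-676\right) = -3042$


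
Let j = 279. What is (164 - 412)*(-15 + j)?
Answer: -65472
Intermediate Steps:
(164 - 412)*(-15 + j) = (164 - 412)*(-15 + 279) = -248*264 = -65472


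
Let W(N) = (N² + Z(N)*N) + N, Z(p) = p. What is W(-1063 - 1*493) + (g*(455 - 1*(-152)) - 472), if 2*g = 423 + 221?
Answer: 5035698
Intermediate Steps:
g = 322 (g = (423 + 221)/2 = (½)*644 = 322)
W(N) = N + 2*N² (W(N) = (N² + N*N) + N = (N² + N²) + N = 2*N² + N = N + 2*N²)
W(-1063 - 1*493) + (g*(455 - 1*(-152)) - 472) = (-1063 - 1*493)*(1 + 2*(-1063 - 1*493)) + (322*(455 - 1*(-152)) - 472) = (-1063 - 493)*(1 + 2*(-1063 - 493)) + (322*(455 + 152) - 472) = -1556*(1 + 2*(-1556)) + (322*607 - 472) = -1556*(1 - 3112) + (195454 - 472) = -1556*(-3111) + 194982 = 4840716 + 194982 = 5035698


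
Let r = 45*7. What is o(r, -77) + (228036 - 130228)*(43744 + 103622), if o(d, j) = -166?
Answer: 14413573562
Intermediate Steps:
r = 315
o(r, -77) + (228036 - 130228)*(43744 + 103622) = -166 + (228036 - 130228)*(43744 + 103622) = -166 + 97808*147366 = -166 + 14413573728 = 14413573562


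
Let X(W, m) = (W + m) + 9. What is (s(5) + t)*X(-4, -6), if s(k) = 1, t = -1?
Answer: 0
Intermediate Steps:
X(W, m) = 9 + W + m
(s(5) + t)*X(-4, -6) = (1 - 1)*(9 - 4 - 6) = 0*(-1) = 0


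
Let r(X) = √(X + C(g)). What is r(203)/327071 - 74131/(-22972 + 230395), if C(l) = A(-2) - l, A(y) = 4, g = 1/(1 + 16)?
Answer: -74131/207423 + √59806/5560207 ≈ -0.35735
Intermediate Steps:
g = 1/17 ≈ 0.058824
C(l) = 4 - l
r(X) = √(67/17 + X) (r(X) = √(X + (4 - 1*1/17)) = √(X + (4 - 1/17)) = √(X + 67/17) = √(67/17 + X))
r(203)/327071 - 74131/(-22972 + 230395) = (√(1139 + 289*203)/17)/327071 - 74131/(-22972 + 230395) = (√(1139 + 58667)/17)*(1/327071) - 74131/207423 = (√59806/17)*(1/327071) - 74131*1/207423 = √59806/5560207 - 74131/207423 = -74131/207423 + √59806/5560207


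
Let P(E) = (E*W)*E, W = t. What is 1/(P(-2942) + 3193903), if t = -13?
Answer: -1/109325829 ≈ -9.1470e-9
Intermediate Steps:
W = -13
P(E) = -13*E² (P(E) = (E*(-13))*E = (-13*E)*E = -13*E²)
1/(P(-2942) + 3193903) = 1/(-13*(-2942)² + 3193903) = 1/(-13*8655364 + 3193903) = 1/(-112519732 + 3193903) = 1/(-109325829) = -1/109325829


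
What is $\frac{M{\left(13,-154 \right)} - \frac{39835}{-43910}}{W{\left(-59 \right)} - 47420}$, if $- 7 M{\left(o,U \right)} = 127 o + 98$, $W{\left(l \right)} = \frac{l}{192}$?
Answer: $\frac{1469179104}{279851133163} \approx 0.0052499$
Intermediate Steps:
$W{\left(l \right)} = \frac{l}{192}$ ($W{\left(l \right)} = l \frac{1}{192} = \frac{l}{192}$)
$M{\left(o,U \right)} = -14 - \frac{127 o}{7}$ ($M{\left(o,U \right)} = - \frac{127 o + 98}{7} = - \frac{98 + 127 o}{7} = -14 - \frac{127 o}{7}$)
$\frac{M{\left(13,-154 \right)} - \frac{39835}{-43910}}{W{\left(-59 \right)} - 47420} = \frac{\left(-14 - \frac{1651}{7}\right) - \frac{39835}{-43910}}{\frac{1}{192} \left(-59\right) - 47420} = \frac{\left(-14 - \frac{1651}{7}\right) - - \frac{7967}{8782}}{- \frac{59}{192} - 47420} = \frac{- \frac{1749}{7} + \frac{7967}{8782}}{- \frac{9104699}{192}} = \left(- \frac{15303949}{61474}\right) \left(- \frac{192}{9104699}\right) = \frac{1469179104}{279851133163}$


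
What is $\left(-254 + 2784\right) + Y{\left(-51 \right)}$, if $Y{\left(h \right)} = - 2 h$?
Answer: $2632$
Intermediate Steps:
$\left(-254 + 2784\right) + Y{\left(-51 \right)} = \left(-254 + 2784\right) - -102 = 2530 + 102 = 2632$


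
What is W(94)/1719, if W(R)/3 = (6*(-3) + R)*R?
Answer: 7144/573 ≈ 12.468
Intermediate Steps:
W(R) = 3*R*(-18 + R) (W(R) = 3*((6*(-3) + R)*R) = 3*((-18 + R)*R) = 3*(R*(-18 + R)) = 3*R*(-18 + R))
W(94)/1719 = (3*94*(-18 + 94))/1719 = (3*94*76)*(1/1719) = 21432*(1/1719) = 7144/573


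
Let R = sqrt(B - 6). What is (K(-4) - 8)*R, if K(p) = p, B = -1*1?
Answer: -12*I*sqrt(7) ≈ -31.749*I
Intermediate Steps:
B = -1
R = I*sqrt(7) (R = sqrt(-1 - 6) = sqrt(-7) = I*sqrt(7) ≈ 2.6458*I)
(K(-4) - 8)*R = (-4 - 8)*(I*sqrt(7)) = -12*I*sqrt(7)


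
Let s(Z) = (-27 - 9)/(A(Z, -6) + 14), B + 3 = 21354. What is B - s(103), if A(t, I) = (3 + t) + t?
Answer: 4761309/223 ≈ 21351.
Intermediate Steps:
B = 21351 (B = -3 + 21354 = 21351)
A(t, I) = 3 + 2*t
s(Z) = -36/(17 + 2*Z) (s(Z) = (-27 - 9)/((3 + 2*Z) + 14) = -36/(17 + 2*Z))
B - s(103) = 21351 - (-36)/(17 + 2*103) = 21351 - (-36)/(17 + 206) = 21351 - (-36)/223 = 21351 - 1*(-36/223) = 21351 + 36/223 = 4761309/223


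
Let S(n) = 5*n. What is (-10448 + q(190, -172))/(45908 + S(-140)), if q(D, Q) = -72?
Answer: -1315/5651 ≈ -0.23270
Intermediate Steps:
(-10448 + q(190, -172))/(45908 + S(-140)) = (-10448 - 72)/(45908 + 5*(-140)) = -10520/(45908 - 700) = -10520/45208 = -10520*1/45208 = -1315/5651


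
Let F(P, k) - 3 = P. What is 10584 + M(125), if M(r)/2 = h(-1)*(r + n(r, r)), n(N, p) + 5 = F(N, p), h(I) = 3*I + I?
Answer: 8600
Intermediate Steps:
F(P, k) = 3 + P
h(I) = 4*I
n(N, p) = -2 + N (n(N, p) = -5 + (3 + N) = -2 + N)
M(r) = 16 - 16*r (M(r) = 2*((4*(-1))*(r + (-2 + r))) = 2*(-4*(-2 + 2*r)) = 2*(8 - 8*r) = 16 - 16*r)
10584 + M(125) = 10584 + (16 - 16*125) = 10584 + (16 - 2000) = 10584 - 1984 = 8600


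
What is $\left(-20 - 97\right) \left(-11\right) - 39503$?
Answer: $-38216$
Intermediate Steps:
$\left(-20 - 97\right) \left(-11\right) - 39503 = \left(-117\right) \left(-11\right) - 39503 = 1287 - 39503 = -38216$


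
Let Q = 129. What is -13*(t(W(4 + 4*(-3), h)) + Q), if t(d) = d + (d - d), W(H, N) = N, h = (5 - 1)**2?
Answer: -1885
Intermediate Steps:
h = 16 (h = 4**2 = 16)
t(d) = d (t(d) = d + 0 = d)
-13*(t(W(4 + 4*(-3), h)) + Q) = -13*(16 + 129) = -13*145 = -1885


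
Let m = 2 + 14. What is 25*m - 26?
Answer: 374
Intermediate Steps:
m = 16
25*m - 26 = 25*16 - 26 = 400 - 26 = 374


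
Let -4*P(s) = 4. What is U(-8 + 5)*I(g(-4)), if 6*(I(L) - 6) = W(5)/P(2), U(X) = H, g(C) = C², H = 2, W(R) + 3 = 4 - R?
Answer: 40/3 ≈ 13.333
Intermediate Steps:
P(s) = -1 (P(s) = -¼*4 = -1)
W(R) = 1 - R (W(R) = -3 + (4 - R) = 1 - R)
U(X) = 2
I(L) = 20/3 (I(L) = 6 + ((1 - 1*5)/(-1))/6 = 6 + ((1 - 5)*(-1))/6 = 6 + (-4*(-1))/6 = 6 + (⅙)*4 = 6 + ⅔ = 20/3)
U(-8 + 5)*I(g(-4)) = 2*(20/3) = 40/3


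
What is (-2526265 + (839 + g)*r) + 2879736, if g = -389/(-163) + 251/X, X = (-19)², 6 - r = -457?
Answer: 43741230650/58843 ≈ 7.4336e+5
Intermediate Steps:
r = 463 (r = 6 - 1*(-457) = 6 + 457 = 463)
X = 361
g = 181342/58843 (g = -389/(-163) + 251/361 = -389*(-1/163) + 251*(1/361) = 389/163 + 251/361 = 181342/58843 ≈ 3.0818)
(-2526265 + (839 + g)*r) + 2879736 = (-2526265 + (839 + 181342/58843)*463) + 2879736 = (-2526265 + (49550619/58843)*463) + 2879736 = (-2526265 + 22941936597/58843) + 2879736 = -125711074798/58843 + 2879736 = 43741230650/58843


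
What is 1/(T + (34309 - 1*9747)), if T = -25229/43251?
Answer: 43251/1062305833 ≈ 4.0714e-5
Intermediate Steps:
T = -25229/43251 (T = -25229*1/43251 = -25229/43251 ≈ -0.58332)
1/(T + (34309 - 1*9747)) = 1/(-25229/43251 + (34309 - 1*9747)) = 1/(-25229/43251 + (34309 - 9747)) = 1/(-25229/43251 + 24562) = 1/(1062305833/43251) = 43251/1062305833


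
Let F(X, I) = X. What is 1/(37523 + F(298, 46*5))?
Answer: 1/37821 ≈ 2.6440e-5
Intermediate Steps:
1/(37523 + F(298, 46*5)) = 1/(37523 + 298) = 1/37821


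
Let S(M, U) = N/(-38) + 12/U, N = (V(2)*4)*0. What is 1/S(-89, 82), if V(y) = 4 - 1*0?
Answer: 41/6 ≈ 6.8333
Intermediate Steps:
V(y) = 4 (V(y) = 4 + 0 = 4)
N = 0 (N = (4*4)*0 = 16*0 = 0)
S(M, U) = 12/U (S(M, U) = 0/(-38) + 12/U = 0*(-1/38) + 12/U = 0 + 12/U = 12/U)
1/S(-89, 82) = 1/(12/82) = 1/(12*(1/82)) = 1/(6/41) = 41/6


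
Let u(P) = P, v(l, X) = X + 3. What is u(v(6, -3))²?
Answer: 0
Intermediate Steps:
v(l, X) = 3 + X
u(v(6, -3))² = (3 - 3)² = 0² = 0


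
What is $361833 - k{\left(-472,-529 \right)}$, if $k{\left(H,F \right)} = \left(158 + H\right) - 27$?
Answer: $362174$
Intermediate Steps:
$k{\left(H,F \right)} = 131 + H$
$361833 - k{\left(-472,-529 \right)} = 361833 - \left(131 - 472\right) = 361833 - -341 = 361833 + 341 = 362174$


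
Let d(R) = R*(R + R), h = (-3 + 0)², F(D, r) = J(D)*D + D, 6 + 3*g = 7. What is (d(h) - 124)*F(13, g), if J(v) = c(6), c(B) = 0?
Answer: 494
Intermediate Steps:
J(v) = 0
g = ⅓ (g = -2 + (⅓)*7 = -2 + 7/3 = ⅓ ≈ 0.33333)
F(D, r) = D (F(D, r) = 0*D + D = 0 + D = D)
h = 9 (h = (-3)² = 9)
d(R) = 2*R² (d(R) = R*(2*R) = 2*R²)
(d(h) - 124)*F(13, g) = (2*9² - 124)*13 = (2*81 - 124)*13 = (162 - 124)*13 = 38*13 = 494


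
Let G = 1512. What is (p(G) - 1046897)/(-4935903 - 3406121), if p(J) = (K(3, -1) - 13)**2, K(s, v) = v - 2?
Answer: 1046641/8342024 ≈ 0.12547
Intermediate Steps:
K(s, v) = -2 + v
p(J) = 256 (p(J) = ((-2 - 1) - 13)**2 = (-3 - 13)**2 = (-16)**2 = 256)
(p(G) - 1046897)/(-4935903 - 3406121) = (256 - 1046897)/(-4935903 - 3406121) = -1046641/(-8342024) = -1046641*(-1/8342024) = 1046641/8342024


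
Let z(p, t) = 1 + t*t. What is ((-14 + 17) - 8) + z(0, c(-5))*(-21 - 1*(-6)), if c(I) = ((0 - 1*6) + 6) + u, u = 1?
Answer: -35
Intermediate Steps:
c(I) = 1 (c(I) = ((0 - 1*6) + 6) + 1 = ((0 - 6) + 6) + 1 = (-6 + 6) + 1 = 0 + 1 = 1)
z(p, t) = 1 + t**2
((-14 + 17) - 8) + z(0, c(-5))*(-21 - 1*(-6)) = ((-14 + 17) - 8) + (1 + 1**2)*(-21 - 1*(-6)) = (3 - 8) + (1 + 1)*(-21 + 6) = -5 + 2*(-15) = -5 - 30 = -35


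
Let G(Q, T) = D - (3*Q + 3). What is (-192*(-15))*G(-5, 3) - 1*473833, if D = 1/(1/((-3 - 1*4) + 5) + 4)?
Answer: -3069151/7 ≈ -4.3845e+5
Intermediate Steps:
D = 2/7 (D = 1/(1/((-3 - 4) + 5) + 4) = 1/(1/(-7 + 5) + 4) = 1/(1/(-2) + 4) = 1/(-½ + 4) = 1/(7/2) = 2/7 ≈ 0.28571)
G(Q, T) = -19/7 - 3*Q (G(Q, T) = 2/7 - (3*Q + 3) = 2/7 - (3 + 3*Q) = 2/7 + (-3 - 3*Q) = -19/7 - 3*Q)
(-192*(-15))*G(-5, 3) - 1*473833 = (-192*(-15))*(-19/7 - 3*(-5)) - 1*473833 = (-48*(-60))*(-19/7 + 15) - 473833 = 2880*(86/7) - 473833 = 247680/7 - 473833 = -3069151/7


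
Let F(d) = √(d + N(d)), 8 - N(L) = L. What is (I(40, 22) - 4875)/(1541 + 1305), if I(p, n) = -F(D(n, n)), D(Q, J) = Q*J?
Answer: -4875/2846 - √2/1423 ≈ -1.7139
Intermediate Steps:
D(Q, J) = J*Q
N(L) = 8 - L
F(d) = 2*√2 (F(d) = √(d + (8 - d)) = √8 = 2*√2)
I(p, n) = -2*√2
(I(40, 22) - 4875)/(1541 + 1305) = (-2*√2 - 4875)/(1541 + 1305) = (-4875 - 2*√2)/2846 = (-4875 - 2*√2)*(1/2846) = -4875/2846 - √2/1423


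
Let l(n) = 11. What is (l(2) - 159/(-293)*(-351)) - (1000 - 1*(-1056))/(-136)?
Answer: -818661/4981 ≈ -164.36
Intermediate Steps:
(l(2) - 159/(-293)*(-351)) - (1000 - 1*(-1056))/(-136) = (11 - 159/(-293)*(-351)) - (1000 - 1*(-1056))/(-136) = (11 - 159*(-1/293)*(-351)) - (-1)*(1000 + 1056)/136 = (11 + (159/293)*(-351)) - (-1)*2056/136 = (11 - 55809/293) - 1*(-257/17) = -52586/293 + 257/17 = -818661/4981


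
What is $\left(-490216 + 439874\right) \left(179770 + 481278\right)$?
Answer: $-33278478416$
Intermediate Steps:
$\left(-490216 + 439874\right) \left(179770 + 481278\right) = \left(-50342\right) 661048 = -33278478416$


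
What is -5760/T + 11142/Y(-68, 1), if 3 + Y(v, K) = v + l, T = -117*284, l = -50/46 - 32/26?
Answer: -1535714107/10117003 ≈ -151.80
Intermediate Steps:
l = -693/299 (l = -50*1/46 - 32*1/26 = -25/23 - 16/13 = -693/299 ≈ -2.3177)
T = -33228
Y(v, K) = -1590/299 + v (Y(v, K) = -3 + (v - 693/299) = -3 + (-693/299 + v) = -1590/299 + v)
-5760/T + 11142/Y(-68, 1) = -5760/(-33228) + 11142/(-1590/299 - 68) = -5760*(-1/33228) + 11142/(-21922/299) = 160/923 + 11142*(-299/21922) = 160/923 - 1665729/10961 = -1535714107/10117003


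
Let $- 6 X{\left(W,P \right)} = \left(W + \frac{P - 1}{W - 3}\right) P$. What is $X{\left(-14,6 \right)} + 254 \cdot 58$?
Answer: $\frac{250687}{17} \approx 14746.0$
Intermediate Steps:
$X{\left(W,P \right)} = - \frac{P \left(W + \frac{-1 + P}{-3 + W}\right)}{6}$ ($X{\left(W,P \right)} = - \frac{\left(W + \frac{P - 1}{W - 3}\right) P}{6} = - \frac{\left(W + \frac{-1 + P}{-3 + W}\right) P}{6} = - \frac{P \left(W + \frac{-1 + P}{-3 + W}\right)}{6}$)
$X{\left(-14,6 \right)} + 254 \cdot 58 = \frac{1}{6} \cdot 6 \frac{1}{-3 - 14} \left(1 - 6 - \left(-14\right)^{2} + 3 \left(-14\right)\right) + 254 \cdot 58 = \frac{1}{6} \cdot 6 \frac{1}{-17} \left(1 - 6 - 196 - 42\right) + 14732 = \frac{1}{6} \cdot 6 \left(- \frac{1}{17}\right) \left(1 - 6 - 196 - 42\right) + 14732 = \frac{1}{6} \cdot 6 \left(- \frac{1}{17}\right) \left(-243\right) + 14732 = \frac{243}{17} + 14732 = \frac{250687}{17}$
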